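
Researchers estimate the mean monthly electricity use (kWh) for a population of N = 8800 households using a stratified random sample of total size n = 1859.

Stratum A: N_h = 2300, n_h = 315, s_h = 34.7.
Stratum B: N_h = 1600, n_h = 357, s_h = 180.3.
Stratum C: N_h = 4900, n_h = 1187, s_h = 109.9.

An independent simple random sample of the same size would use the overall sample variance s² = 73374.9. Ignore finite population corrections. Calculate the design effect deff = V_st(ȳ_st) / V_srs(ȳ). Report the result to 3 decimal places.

V̂(ȳ_st) = Σ W_h² s_h²/n_h, with W_h = N_h/N and N = 8800:
  stratum A: (2300/8800)²·34.7²/315 = 0.261119
  stratum B: (1600/8800)²·180.3²/357 = 3.01022
  stratum C: (4900/8800)²·109.9²/1187 = 3.1548
V_st = 6.42613
V_srs = s²/n = 73374.9/1859 = 39.4701
deff = V_st / V_srs = 6.42613/39.4701 = 0.1628

deff ≈ 0.163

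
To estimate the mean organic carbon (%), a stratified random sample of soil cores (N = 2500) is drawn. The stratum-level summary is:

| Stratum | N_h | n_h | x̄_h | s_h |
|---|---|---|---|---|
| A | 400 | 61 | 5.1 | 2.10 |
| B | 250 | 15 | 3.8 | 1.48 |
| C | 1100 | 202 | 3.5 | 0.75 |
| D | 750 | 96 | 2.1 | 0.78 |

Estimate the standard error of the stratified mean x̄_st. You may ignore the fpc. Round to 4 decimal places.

SE(x̄_st) ≈ 0.0665

V̂(x̄_st) = Σ W_h² s_h²/n_h, with W_h = N_h/N and N = 2500:
  stratum A: (400/2500)²·2.10²/61 = 0.00185075
  stratum B: (250/2500)²·1.48²/15 = 0.00146027
  stratum C: (1100/2500)²·0.75²/202 = 0.000539109
  stratum D: (750/2500)²·0.78²/96 = 0.000570375
V̂(x̄_st) = 0.0044205
SE(x̄_st) = √0.0044205 = 0.0664869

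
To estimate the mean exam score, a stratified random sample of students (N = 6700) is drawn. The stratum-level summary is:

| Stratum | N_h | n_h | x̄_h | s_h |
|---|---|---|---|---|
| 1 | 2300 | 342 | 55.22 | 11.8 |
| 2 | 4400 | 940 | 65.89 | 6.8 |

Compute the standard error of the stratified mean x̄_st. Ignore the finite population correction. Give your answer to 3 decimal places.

SE(x̄_st) ≈ 0.263

V̂(x̄_st) = Σ W_h² s_h²/n_h, with W_h = N_h/N and N = 6700:
  stratum 1: (2300/6700)²·11.8²/342 = 0.0479782
  stratum 2: (4400/6700)²·6.8²/940 = 0.0212151
V̂(x̄_st) = 0.0691933
SE(x̄_st) = √0.0691933 = 0.263046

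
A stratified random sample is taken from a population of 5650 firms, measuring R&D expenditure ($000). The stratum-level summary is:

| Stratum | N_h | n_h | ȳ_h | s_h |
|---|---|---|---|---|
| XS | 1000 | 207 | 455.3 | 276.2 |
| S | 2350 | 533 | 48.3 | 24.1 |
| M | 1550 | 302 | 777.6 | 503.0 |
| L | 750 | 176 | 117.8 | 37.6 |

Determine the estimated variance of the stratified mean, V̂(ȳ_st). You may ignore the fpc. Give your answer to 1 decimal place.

V̂(ȳ_st) ≈ 74.9

V̂(ȳ_st) = Σ W_h² s_h²/n_h, with W_h = N_h/N and N = 5650:
  stratum XS: (1000/5650)²·276.2²/207 = 11.5446
  stratum S: (2350/5650)²·24.1²/533 = 0.188515
  stratum M: (1550/5650)²·503.0²/302 = 63.0515
  stratum L: (750/5650)²·37.6²/176 = 0.141543
V̂(ȳ_st) = 74.9262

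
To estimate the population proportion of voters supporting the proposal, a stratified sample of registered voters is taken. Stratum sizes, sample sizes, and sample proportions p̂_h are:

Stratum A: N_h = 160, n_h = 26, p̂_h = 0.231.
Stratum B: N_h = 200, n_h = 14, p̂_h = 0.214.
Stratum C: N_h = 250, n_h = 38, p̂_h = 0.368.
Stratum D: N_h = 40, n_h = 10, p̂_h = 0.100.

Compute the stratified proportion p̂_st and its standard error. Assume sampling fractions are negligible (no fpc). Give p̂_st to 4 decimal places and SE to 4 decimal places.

N = 650; stratum weights W_h = N_h/N.
p̂_st = Σ W_h p̂_h = (160·0.231 + 200·0.214 + 250·0.368 + 40·0.100)/650 = 0.27040
V̂(p̂_st) = Σ W_h² p̂_h(1−p̂_h)/(n_h−1):
  stratum A: (160/650)²·0.231·0.769/25 = 0.000430538
  stratum B: (200/650)²·0.214·0.786/13 = 0.00122497
  stratum C: (250/650)²·0.368·0.632/37 = 0.000929858
  stratum D: (40/650)²·0.100·0.900/9 = 3.78698e-05
V̂(p̂_st) = 0.00262324; SE = √V̂ = 0.0512176

p̂_st ≈ 0.2704, SE ≈ 0.0512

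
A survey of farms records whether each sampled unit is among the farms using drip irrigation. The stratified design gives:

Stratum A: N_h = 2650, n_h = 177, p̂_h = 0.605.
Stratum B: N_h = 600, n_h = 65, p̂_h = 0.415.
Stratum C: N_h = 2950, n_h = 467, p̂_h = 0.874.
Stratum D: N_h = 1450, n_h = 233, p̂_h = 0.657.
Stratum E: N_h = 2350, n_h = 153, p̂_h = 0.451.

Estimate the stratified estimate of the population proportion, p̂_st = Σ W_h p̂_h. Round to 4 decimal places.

p̂_st ≈ 0.6443

N = 10000; stratum weights W_h = N_h/N.
p̂_st = Σ W_h p̂_h = (2650·0.605 + 600·0.415 + 2950·0.874 + 1450·0.657 + 2350·0.451)/10000 = 0.64431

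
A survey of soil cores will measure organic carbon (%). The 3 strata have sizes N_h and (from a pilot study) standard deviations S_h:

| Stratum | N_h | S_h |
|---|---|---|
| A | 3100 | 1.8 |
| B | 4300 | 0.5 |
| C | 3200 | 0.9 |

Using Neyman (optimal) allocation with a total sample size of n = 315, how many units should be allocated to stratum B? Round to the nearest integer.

Neyman allocation: n_h = n · N_h S_h / Σ N_i S_i, with n = 315.
  stratum A: N_h·S_h = 3100·1.8 = 5580.00
  stratum B: N_h·S_h = 4300·0.5 = 2150.00
  stratum C: N_h·S_h = 3200·0.9 = 2880.00
Σ N_h S_h = 10610.00
n for stratum B = 315·2150.00/10610.00 = 63.831 → 64

64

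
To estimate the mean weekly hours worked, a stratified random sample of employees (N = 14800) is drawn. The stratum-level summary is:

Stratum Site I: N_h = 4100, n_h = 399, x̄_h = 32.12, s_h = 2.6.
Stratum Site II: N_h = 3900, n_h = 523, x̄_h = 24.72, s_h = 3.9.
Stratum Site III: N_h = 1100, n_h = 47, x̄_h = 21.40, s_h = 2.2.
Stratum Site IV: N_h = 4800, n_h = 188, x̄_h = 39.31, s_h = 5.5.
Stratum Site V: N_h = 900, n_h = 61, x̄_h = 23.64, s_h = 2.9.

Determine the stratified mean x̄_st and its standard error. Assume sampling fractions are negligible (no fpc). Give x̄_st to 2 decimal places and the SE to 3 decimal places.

x̄_st ≈ 31.19, SE ≈ 0.146

x̄_st = Σ W_h x̄_h = (4100·32.12 + 3900·24.72 + 1100·21.40 + 4800·39.31 + 900·23.64)/14800 = 31.18946
V̂(x̄_st) = Σ W_h² s_h²/n_h, with W_h = N_h/N and N = 14800:
  stratum Site I: (4100/14800)²·2.6²/399 = 0.00130022
  stratum Site II: (3900/14800)²·3.9²/523 = 0.00201945
  stratum Site III: (1100/14800)²·2.2²/47 = 0.000568865
  stratum Site IV: (4800/14800)²·5.5²/188 = 0.0169249
  stratum Site V: (900/14800)²·2.9²/61 = 0.000509833
V̂(x̄_st) = 0.0213233
SE(x̄_st) = √0.0213233 = 0.146025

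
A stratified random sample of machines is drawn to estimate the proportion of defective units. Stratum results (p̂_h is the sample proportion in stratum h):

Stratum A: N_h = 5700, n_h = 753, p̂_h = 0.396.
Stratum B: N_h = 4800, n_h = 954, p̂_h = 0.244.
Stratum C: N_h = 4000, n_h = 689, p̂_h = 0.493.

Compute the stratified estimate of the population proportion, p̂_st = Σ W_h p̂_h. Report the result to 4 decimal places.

p̂_st ≈ 0.3724

N = 14500; stratum weights W_h = N_h/N.
p̂_st = Σ W_h p̂_h = (5700·0.396 + 4800·0.244 + 4000·0.493)/14500 = 0.37244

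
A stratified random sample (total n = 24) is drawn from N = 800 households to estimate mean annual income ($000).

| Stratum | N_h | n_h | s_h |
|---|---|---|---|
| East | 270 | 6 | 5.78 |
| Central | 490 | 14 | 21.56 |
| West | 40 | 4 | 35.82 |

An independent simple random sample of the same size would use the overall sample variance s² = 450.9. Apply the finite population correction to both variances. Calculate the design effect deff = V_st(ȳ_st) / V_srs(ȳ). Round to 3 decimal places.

V̂(ȳ_st) = Σ W_h² (1 − n_h/N_h) s_h²/n_h, with W_h = N_h/N and N = 800:
  stratum East: (270/800)²·(1 − 6/270)·5.78²/6 = 0.620143
  stratum Central: (490/800)²·(1 − 14/490)·21.56²/14 = 12.1002
  stratum West: (40/800)²·(1 − 4/40)·35.82²/4 = 0.721728
V_st = 13.4421
V_srs = (1 − 24/800)·450.9/24 = 18.2239
deff = V_st / V_srs = 13.4421/18.2239 = 0.7376

deff ≈ 0.738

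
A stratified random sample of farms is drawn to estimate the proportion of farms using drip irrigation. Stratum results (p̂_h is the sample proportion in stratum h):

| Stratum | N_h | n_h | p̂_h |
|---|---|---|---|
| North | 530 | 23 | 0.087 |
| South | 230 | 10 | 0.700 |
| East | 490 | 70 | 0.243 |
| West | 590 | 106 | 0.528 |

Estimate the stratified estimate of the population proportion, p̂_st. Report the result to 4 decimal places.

N = 1840; stratum weights W_h = N_h/N.
p̂_st = Σ W_h p̂_h = (530·0.087 + 230·0.700 + 490·0.243 + 590·0.528)/1840 = 0.34658

p̂_st ≈ 0.3466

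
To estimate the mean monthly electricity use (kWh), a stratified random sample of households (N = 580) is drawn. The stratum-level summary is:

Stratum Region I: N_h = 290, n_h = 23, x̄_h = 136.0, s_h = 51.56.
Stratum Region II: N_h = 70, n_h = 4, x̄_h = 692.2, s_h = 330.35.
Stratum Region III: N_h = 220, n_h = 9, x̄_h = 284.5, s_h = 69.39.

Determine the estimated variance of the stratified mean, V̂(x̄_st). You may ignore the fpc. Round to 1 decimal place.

V̂(x̄_st) ≈ 503.3

V̂(x̄_st) = Σ W_h² s_h²/n_h, with W_h = N_h/N and N = 580:
  stratum Region I: (290/580)²·51.56²/23 = 28.896
  stratum Region II: (70/580)²·330.35²/4 = 397.401
  stratum Region III: (220/580)²·69.39²/9 = 76.9734
V̂(x̄_st) = 503.27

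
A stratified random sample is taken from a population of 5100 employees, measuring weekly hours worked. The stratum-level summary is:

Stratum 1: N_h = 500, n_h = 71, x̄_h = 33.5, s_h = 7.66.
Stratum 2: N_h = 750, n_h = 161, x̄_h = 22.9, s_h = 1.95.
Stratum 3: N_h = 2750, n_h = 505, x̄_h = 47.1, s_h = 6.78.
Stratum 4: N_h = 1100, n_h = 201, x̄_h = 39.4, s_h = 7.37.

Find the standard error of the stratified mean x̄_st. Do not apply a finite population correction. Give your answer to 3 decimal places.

V̂(x̄_st) = Σ W_h² s_h²/n_h, with W_h = N_h/N and N = 5100:
  stratum 1: (500/5100)²·7.66²/71 = 0.00794326
  stratum 2: (750/5100)²·1.95²/161 = 0.00051077
  stratum 3: (2750/5100)²·6.78²/505 = 0.0264663
  stratum 4: (1100/5100)²·7.37²/201 = 0.0125714
V̂(x̄_st) = 0.0474917
SE(x̄_st) = √0.0474917 = 0.217926

SE(x̄_st) ≈ 0.218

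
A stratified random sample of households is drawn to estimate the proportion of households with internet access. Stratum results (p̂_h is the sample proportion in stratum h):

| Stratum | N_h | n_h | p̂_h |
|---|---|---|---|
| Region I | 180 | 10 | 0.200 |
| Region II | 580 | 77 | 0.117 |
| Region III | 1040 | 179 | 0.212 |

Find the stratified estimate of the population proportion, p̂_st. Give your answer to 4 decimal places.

N = 1800; stratum weights W_h = N_h/N.
p̂_st = Σ W_h p̂_h = (180·0.200 + 580·0.117 + 1040·0.212)/1800 = 0.18019

p̂_st ≈ 0.1802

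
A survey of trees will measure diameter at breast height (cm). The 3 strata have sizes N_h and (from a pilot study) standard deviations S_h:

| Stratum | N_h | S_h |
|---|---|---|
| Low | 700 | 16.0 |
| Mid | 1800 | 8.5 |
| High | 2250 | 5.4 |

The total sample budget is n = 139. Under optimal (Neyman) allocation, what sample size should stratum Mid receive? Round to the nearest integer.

55

Neyman allocation: n_h = n · N_h S_h / Σ N_i S_i, with n = 139.
  stratum Low: N_h·S_h = 700·16.0 = 11200.00
  stratum Mid: N_h·S_h = 1800·8.5 = 15300.00
  stratum High: N_h·S_h = 2250·5.4 = 12150.00
Σ N_h S_h = 38650.00
n for stratum Mid = 139·15300.00/38650.00 = 55.025 → 55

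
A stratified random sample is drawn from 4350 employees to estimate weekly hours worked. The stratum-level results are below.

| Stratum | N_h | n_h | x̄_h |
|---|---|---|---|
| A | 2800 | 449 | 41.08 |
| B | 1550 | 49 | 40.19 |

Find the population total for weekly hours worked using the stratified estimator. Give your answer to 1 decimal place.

τ̂_st = Σ N_h x̄_h = 2800·41.08 + 1550·40.19 = 177318.5

τ̂_st ≈ 177318.5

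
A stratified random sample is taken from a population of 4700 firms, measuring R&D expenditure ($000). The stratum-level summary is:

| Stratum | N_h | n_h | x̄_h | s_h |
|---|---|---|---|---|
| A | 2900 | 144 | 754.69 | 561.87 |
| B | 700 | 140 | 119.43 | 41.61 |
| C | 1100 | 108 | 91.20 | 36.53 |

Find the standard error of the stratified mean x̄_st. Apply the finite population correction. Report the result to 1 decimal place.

V̂(x̄_st) = Σ W_h² (1 − n_h/N_h) s_h²/n_h, with W_h = N_h/N and N = 4700:
  stratum A: (2900/4700)²·(1 − 144/2900)·561.87²/144 = 793.215
  stratum B: (700/4700)²·(1 − 140/700)·41.61²/140 = 0.219461
  stratum C: (1100/4700)²·(1 − 108/1100)·36.53²/108 = 0.610357
V̂(x̄_st) = 794.044
SE(x̄_st) = √794.044 = 28.1788

SE(x̄_st) ≈ 28.2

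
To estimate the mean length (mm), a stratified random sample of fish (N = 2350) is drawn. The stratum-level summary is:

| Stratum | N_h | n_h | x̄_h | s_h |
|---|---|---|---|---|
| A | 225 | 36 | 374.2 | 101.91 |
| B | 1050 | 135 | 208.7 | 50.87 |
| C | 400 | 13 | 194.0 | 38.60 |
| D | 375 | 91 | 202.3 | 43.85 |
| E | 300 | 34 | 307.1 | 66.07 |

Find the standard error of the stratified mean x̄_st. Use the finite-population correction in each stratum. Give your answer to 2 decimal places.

V̂(x̄_st) = Σ W_h² (1 − n_h/N_h) s_h²/n_h, with W_h = N_h/N and N = 2350:
  stratum A: (225/2350)²·(1 − 36/225)·101.91²/36 = 2.22147
  stratum B: (1050/2350)²·(1 − 135/1050)·50.87²/135 = 3.33476
  stratum C: (400/2350)²·(1 − 13/400)·38.60²/13 = 3.21267
  stratum D: (375/2350)²·(1 − 91/375)·43.85²/91 = 0.407485
  stratum E: (300/2350)²·(1 − 34/300)·66.07²/34 = 1.85523
V̂(x̄_st) = 11.0316
SE(x̄_st) = √11.0316 = 3.32139

SE(x̄_st) ≈ 3.32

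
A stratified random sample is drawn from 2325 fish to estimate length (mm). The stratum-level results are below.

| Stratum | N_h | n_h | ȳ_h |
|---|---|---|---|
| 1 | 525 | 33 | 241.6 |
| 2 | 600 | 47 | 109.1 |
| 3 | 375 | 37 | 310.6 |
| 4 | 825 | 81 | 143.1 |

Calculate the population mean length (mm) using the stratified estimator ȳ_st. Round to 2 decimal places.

N = Σ N_h = 2325. Stratum weights W_h = N_h/N.
ȳ_st = (525·241.6 + 600·109.1 + 375·310.6 + 825·143.1) / 2325 = 183.5839

ȳ_st ≈ 183.58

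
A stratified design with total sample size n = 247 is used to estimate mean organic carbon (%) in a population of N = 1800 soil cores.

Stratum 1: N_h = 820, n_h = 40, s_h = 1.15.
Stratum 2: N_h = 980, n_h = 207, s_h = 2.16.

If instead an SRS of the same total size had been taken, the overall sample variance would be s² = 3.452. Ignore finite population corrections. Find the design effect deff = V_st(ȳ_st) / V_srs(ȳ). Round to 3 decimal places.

V̂(ȳ_st) = Σ W_h² s_h²/n_h, with W_h = N_h/N and N = 1800:
  stratum 1: (820/1800)²·1.15²/40 = 0.00686149
  stratum 2: (980/1800)²·2.16²/207 = 0.00668104
V_st = 0.0135425
V_srs = s²/n = 3.452/247 = 0.0139757
deff = V_st / V_srs = 0.0135425/0.0139757 = 0.9690

deff ≈ 0.969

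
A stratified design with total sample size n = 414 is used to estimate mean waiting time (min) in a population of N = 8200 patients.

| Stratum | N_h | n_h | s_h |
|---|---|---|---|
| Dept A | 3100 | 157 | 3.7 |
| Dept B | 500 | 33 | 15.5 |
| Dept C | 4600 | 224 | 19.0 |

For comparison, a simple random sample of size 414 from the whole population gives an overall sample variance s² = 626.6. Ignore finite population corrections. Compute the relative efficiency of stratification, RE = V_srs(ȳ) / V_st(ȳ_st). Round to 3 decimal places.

V̂(ȳ_st) = Σ W_h² s_h²/n_h, with W_h = N_h/N and N = 8200:
  stratum Dept A: (3100/8200)²·3.7²/157 = 0.0124623
  stratum Dept B: (500/8200)²·15.5²/33 = 0.0270683
  stratum Dept C: (4600/8200)²·19.0²/224 = 0.507163
V_st = 0.546693
V_srs = s²/n = 626.6/414 = 1.51353
Relative efficiency = V_srs / V_st = 1.51353/0.546693 = 2.7685

RE ≈ 2.769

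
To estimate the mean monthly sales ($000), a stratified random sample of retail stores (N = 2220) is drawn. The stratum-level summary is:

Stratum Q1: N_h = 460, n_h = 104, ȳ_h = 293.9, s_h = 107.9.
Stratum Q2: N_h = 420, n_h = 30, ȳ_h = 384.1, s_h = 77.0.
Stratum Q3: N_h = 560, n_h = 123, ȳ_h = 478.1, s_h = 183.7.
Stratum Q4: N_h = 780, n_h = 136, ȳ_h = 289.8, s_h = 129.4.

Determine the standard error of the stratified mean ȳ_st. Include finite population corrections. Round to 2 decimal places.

SE(ȳ_st) ≈ 6.04

V̂(ȳ_st) = Σ W_h² (1 − n_h/N_h) s_h²/n_h, with W_h = N_h/N and N = 2220:
  stratum Q1: (460/2220)²·(1 − 104/460)·107.9²/104 = 3.71973
  stratum Q2: (420/2220)²·(1 − 30/420)·77.0²/30 = 6.56853
  stratum Q3: (560/2220)²·(1 − 123/560)·183.7²/123 = 13.6231
  stratum Q4: (780/2220)²·(1 − 136/780)·129.4²/136 = 12.5489
V̂(ȳ_st) = 36.4602
SE(ȳ_st) = √36.4602 = 6.03823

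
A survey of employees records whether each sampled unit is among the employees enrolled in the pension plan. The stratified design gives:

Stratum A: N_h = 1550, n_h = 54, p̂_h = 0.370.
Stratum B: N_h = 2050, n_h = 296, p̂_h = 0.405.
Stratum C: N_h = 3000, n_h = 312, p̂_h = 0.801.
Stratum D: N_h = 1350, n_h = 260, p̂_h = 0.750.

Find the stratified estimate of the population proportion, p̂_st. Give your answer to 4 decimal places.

p̂_st ≈ 0.6062

N = 7950; stratum weights W_h = N_h/N.
p̂_st = Σ W_h p̂_h = (1550·0.370 + 2050·0.405 + 3000·0.801 + 1350·0.750)/7950 = 0.60619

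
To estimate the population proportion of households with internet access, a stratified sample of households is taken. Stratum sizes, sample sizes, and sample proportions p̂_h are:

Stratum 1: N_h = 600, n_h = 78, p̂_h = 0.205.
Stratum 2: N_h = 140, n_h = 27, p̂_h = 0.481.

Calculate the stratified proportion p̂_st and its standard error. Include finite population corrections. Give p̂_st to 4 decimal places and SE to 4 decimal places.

p̂_st ≈ 0.2572, SE ≈ 0.0386

N = 740; stratum weights W_h = N_h/N.
p̂_st = Σ W_h p̂_h = (600·0.205 + 140·0.481)/740 = 0.25722
V̂(p̂_st) = Σ W_h² (1 − n_h/N_h) p̂_h(1−p̂_h)/(n_h−1):
  stratum 1: (600/740)²·(1 − 78/600)·0.205·0.795/77 = 0.00121057
  stratum 2: (140/740)²·(1 − 27/140)·0.481·0.519/26 = 0.000277384
V̂(p̂_st) = 0.00148795; SE = √V̂ = 0.038574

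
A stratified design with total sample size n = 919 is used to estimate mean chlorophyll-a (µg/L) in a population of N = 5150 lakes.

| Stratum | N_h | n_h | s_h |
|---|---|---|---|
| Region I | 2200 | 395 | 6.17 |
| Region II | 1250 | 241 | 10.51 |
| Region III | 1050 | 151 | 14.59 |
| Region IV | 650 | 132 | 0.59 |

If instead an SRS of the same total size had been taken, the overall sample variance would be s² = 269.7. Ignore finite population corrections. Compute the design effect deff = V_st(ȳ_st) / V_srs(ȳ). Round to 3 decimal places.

V̂(ȳ_st) = Σ W_h² s_h²/n_h, with W_h = N_h/N and N = 5150:
  stratum Region I: (2200/5150)²·6.17²/395 = 0.0175875
  stratum Region II: (1250/5150)²·10.51²/241 = 0.0270019
  stratum Region III: (1050/5150)²·14.59²/151 = 0.0586
  stratum Region IV: (650/5150)²·0.59²/132 = 4.2009e-05
V_st = 0.103231
V_srs = s²/n = 269.7/919 = 0.293471
deff = V_st / V_srs = 0.103231/0.293471 = 0.3518

deff ≈ 0.352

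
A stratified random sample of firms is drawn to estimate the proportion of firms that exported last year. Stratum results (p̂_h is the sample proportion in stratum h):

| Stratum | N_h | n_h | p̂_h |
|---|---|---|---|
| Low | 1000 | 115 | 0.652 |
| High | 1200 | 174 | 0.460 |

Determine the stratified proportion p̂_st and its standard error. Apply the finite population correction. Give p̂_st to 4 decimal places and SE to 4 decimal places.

N = 2200; stratum weights W_h = N_h/N.
p̂_st = Σ W_h p̂_h = (1000·0.652 + 1200·0.460)/2200 = 0.54727
V̂(p̂_st) = Σ W_h² (1 − n_h/N_h) p̂_h(1−p̂_h)/(n_h−1):
  stratum Low: (1000/2200)²·(1 − 115/1000)·0.652·0.348/114 = 0.000363932
  stratum High: (1200/2200)²·(1 − 174/1200)·0.460·0.540/173 = 0.000365249
V̂(p̂_st) = 0.00072918; SE = √V̂ = 0.0270033

p̂_st ≈ 0.5473, SE ≈ 0.0270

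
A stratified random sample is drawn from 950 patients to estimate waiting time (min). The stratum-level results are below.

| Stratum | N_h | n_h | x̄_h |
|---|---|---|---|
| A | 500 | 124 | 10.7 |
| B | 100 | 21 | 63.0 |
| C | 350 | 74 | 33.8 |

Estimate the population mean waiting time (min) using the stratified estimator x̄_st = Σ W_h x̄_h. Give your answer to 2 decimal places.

x̄_st ≈ 24.72

N = Σ N_h = 950. Stratum weights W_h = N_h/N.
x̄_st = (500·10.7 + 100·63.0 + 350·33.8) / 950 = 24.7158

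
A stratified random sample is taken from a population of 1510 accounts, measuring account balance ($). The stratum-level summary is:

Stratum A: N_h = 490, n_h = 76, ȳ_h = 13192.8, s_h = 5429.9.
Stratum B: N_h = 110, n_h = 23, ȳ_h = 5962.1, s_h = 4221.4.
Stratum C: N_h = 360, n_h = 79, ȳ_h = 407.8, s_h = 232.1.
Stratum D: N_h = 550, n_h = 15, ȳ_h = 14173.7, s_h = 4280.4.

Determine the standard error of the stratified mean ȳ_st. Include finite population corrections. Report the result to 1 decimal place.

SE(ȳ_st) ≈ 442.1

V̂(ȳ_st) = Σ W_h² (1 − n_h/N_h) s_h²/n_h, with W_h = N_h/N and N = 1510:
  stratum A: (490/1510)²·(1 − 76/490)·5429.9²/76 = 34515.4
  stratum B: (110/1510)²·(1 − 23/110)·4221.4²/23 = 3251.95
  stratum C: (360/1510)²·(1 − 79/360)·232.1²/79 = 30.2537
  stratum D: (550/1510)²·(1 − 15/550)·4280.4²/15 = 157630
V̂(ȳ_st) = 195428
SE(ȳ_st) = √195428 = 442.072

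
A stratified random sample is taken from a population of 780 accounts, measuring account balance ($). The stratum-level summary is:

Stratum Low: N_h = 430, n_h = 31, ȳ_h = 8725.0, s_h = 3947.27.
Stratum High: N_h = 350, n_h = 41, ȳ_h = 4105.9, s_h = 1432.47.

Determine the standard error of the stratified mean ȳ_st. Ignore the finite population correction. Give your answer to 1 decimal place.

SE(ȳ_st) ≈ 403.5

V̂(ȳ_st) = Σ W_h² s_h²/n_h, with W_h = N_h/N and N = 780:
  stratum Low: (430/780)²·3947.27²/31 = 152749
  stratum High: (350/780)²·1432.47²/41 = 10077.1
V̂(ȳ_st) = 162827
SE(ȳ_st) = √162827 = 403.518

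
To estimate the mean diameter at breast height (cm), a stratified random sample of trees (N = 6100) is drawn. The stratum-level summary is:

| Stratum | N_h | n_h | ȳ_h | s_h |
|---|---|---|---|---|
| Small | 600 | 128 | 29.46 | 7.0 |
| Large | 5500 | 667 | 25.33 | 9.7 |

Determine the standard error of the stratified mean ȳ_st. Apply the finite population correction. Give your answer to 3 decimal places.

SE(ȳ_st) ≈ 0.322

V̂(ȳ_st) = Σ W_h² (1 − n_h/N_h) s_h²/n_h, with W_h = N_h/N and N = 6100:
  stratum Small: (600/6100)²·(1 − 128/600)·7.0²/128 = 0.00291353
  stratum Large: (5500/6100)²·(1 − 667/5500)·9.7²/667 = 0.100771
V̂(ȳ_st) = 0.103685
SE(ȳ_st) = √0.103685 = 0.322002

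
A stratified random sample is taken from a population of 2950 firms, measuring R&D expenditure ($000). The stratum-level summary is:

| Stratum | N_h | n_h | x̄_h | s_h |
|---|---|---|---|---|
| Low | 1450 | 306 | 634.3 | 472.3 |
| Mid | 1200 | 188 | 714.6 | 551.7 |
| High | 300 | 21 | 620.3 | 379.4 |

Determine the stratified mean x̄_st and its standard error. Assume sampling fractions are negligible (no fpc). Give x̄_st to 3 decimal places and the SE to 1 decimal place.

x̄_st ≈ 665.541, SE ≈ 22.7

x̄_st = Σ W_h x̄_h = (1450·634.3 + 1200·714.6 + 300·620.3)/2950 = 665.54068
V̂(x̄_st) = Σ W_h² s_h²/n_h, with W_h = N_h/N and N = 2950:
  stratum Low: (1450/2950)²·472.3²/306 = 176.119
  stratum Mid: (1200/2950)²·551.7²/188 = 267.896
  stratum High: (300/2950)²·379.4²/21 = 70.8882
V̂(x̄_st) = 514.903
SE(x̄_st) = √514.903 = 22.6915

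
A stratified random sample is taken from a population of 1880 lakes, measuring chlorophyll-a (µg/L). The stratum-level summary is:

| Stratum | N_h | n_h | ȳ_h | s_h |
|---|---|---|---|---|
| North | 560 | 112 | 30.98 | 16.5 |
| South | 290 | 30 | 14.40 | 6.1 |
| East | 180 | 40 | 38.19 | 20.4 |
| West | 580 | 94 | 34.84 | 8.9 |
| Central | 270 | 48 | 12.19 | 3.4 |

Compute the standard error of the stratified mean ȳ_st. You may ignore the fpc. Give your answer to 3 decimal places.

SE(ȳ_st) ≈ 0.652

V̂(ȳ_st) = Σ W_h² s_h²/n_h, with W_h = N_h/N and N = 1880:
  stratum North: (560/1880)²·16.5²/112 = 0.21568
  stratum South: (290/1880)²·6.1²/30 = 0.0295134
  stratum East: (180/1880)²·20.4²/40 = 0.0953739
  stratum West: (580/1880)²·8.9²/94 = 0.0802033
  stratum Central: (270/1880)²·3.4²/48 = 0.00496739
V̂(ȳ_st) = 0.425738
SE(ȳ_st) = √0.425738 = 0.652486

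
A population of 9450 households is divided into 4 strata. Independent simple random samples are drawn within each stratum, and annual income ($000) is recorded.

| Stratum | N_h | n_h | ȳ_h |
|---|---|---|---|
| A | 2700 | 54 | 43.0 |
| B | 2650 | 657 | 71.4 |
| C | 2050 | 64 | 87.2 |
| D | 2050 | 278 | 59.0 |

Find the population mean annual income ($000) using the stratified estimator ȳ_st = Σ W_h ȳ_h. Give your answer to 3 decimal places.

ȳ_st ≈ 64.023

N = Σ N_h = 9450. Stratum weights W_h = N_h/N.
ȳ_st = (2700·43.0 + 2650·71.4 + 2050·87.2 + 2050·59.0) / 9450 = 64.02328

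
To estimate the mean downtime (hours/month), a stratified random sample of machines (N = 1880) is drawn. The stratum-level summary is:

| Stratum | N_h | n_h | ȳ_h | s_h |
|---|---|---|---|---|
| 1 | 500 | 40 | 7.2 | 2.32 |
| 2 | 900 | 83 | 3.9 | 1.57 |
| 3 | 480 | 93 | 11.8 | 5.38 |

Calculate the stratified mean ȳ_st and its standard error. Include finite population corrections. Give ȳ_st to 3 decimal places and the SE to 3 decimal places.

ȳ_st ≈ 6.795, SE ≈ 0.177

ȳ_st = Σ W_h ȳ_h = (500·7.2 + 900·3.9 + 480·11.8)/1880 = 6.79468
V̂(ȳ_st) = Σ W_h² (1 − n_h/N_h) s_h²/n_h, with W_h = N_h/N and N = 1880:
  stratum 1: (500/1880)²·(1 − 40/500)·2.32²/40 = 0.00875645
  stratum 2: (900/1880)²·(1 − 83/900)·1.57²/83 = 0.00617832
  stratum 3: (480/1880)²·(1 − 93/480)·5.38²/93 = 0.0163575
V̂(ȳ_st) = 0.0312923
SE(ȳ_st) = √0.0312923 = 0.176896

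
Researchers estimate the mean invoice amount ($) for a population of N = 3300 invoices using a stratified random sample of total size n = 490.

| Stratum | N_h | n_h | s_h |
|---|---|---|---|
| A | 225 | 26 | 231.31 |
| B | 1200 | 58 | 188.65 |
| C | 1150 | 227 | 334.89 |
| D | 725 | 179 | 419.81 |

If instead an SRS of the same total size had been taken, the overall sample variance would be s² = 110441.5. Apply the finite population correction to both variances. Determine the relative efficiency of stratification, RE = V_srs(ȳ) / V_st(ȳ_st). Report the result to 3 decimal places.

RE ≈ 1.131

V̂(ȳ_st) = Σ W_h² (1 − n_h/N_h) s_h²/n_h, with W_h = N_h/N and N = 3300:
  stratum A: (225/3300)²·(1 − 26/225)·231.31²/26 = 8.46103
  stratum B: (1200/3300)²·(1 − 58/1200)·188.65²/58 = 77.2156
  stratum C: (1150/3300)²·(1 − 227/1150)·334.89²/227 = 48.156
  stratum D: (725/3300)²·(1 − 179/725)·419.81²/179 = 35.7895
V_st = 169.622
V_srs = (1 − 490/3300)·110441.5/490 = 191.924
Relative efficiency = V_srs / V_st = 191.924/169.622 = 1.1315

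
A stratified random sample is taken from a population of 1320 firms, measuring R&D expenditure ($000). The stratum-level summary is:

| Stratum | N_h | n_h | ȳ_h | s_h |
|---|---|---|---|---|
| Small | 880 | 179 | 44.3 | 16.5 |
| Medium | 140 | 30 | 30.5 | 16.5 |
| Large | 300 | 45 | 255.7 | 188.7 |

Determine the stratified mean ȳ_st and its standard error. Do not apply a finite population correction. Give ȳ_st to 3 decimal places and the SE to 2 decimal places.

ȳ_st ≈ 90.882, SE ≈ 6.45

ȳ_st = Σ W_h ȳ_h = (880·44.3 + 140·30.5 + 300·255.7)/1320 = 90.88182
V̂(ȳ_st) = Σ W_h² s_h²/n_h, with W_h = N_h/N and N = 1320:
  stratum Small: (880/1320)²·16.5²/179 = 0.675978
  stratum Medium: (140/1320)²·16.5²/30 = 0.102083
  stratum Large: (300/1320)²·188.7²/45 = 40.872
V̂(ȳ_st) = 41.6501
SE(ȳ_st) = √41.6501 = 6.45369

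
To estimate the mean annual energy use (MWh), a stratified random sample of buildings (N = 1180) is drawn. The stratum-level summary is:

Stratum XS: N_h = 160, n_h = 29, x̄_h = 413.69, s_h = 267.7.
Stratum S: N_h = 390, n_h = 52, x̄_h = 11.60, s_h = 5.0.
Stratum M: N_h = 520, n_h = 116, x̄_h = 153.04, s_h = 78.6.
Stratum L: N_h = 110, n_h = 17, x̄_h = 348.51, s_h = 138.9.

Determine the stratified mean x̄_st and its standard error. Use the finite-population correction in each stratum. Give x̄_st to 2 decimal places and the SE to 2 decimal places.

x̄_st ≈ 159.86, SE ≈ 7.32

x̄_st = Σ W_h x̄_h = (160·413.69 + 390·11.60 + 520·153.04 + 110·348.51)/1180 = 159.85703
V̂(x̄_st) = Σ W_h² (1 − n_h/N_h) s_h²/n_h, with W_h = N_h/N and N = 1180:
  stratum XS: (160/1180)²·(1 − 29/160)·267.7²/29 = 37.1985
  stratum S: (390/1180)²·(1 − 52/390)·5.0²/52 = 0.0455149
  stratum M: (520/1180)²·(1 − 116/520)·78.6²/116 = 8.03541
  stratum L: (110/1180)²·(1 − 17/110)·138.9²/17 = 8.3381
V̂(x̄_st) = 53.6176
SE(x̄_st) = √53.6176 = 7.3224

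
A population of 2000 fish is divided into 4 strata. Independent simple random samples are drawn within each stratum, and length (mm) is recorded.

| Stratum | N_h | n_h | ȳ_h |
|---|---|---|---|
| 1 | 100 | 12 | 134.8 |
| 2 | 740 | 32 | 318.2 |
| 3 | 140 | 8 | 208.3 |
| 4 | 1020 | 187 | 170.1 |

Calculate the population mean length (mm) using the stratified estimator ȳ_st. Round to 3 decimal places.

ȳ_st ≈ 225.806

N = Σ N_h = 2000. Stratum weights W_h = N_h/N.
ȳ_st = (100·134.8 + 740·318.2 + 140·208.3 + 1020·170.1) / 2000 = 225.80600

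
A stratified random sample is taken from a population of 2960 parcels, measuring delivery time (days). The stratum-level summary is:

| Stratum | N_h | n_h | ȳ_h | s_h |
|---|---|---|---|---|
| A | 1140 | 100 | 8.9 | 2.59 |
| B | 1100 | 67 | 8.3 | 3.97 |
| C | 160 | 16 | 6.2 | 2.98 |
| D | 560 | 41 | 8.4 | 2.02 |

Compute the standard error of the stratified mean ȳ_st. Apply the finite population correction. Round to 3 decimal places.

SE(ȳ_st) ≈ 0.211

V̂(ȳ_st) = Σ W_h² (1 − n_h/N_h) s_h²/n_h, with W_h = N_h/N and N = 2960:
  stratum A: (1140/2960)²·(1 − 100/1140)·2.59²/100 = 0.00907725
  stratum B: (1100/2960)²·(1 − 67/1100)·3.97²/67 = 0.0305081
  stratum C: (160/2960)²·(1 − 16/160)·2.98²/16 = 0.00145953
  stratum D: (560/2960)²·(1 − 41/560)·2.02²/41 = 0.00330134
V̂(ȳ_st) = 0.0443463
SE(ȳ_st) = √0.0443463 = 0.210586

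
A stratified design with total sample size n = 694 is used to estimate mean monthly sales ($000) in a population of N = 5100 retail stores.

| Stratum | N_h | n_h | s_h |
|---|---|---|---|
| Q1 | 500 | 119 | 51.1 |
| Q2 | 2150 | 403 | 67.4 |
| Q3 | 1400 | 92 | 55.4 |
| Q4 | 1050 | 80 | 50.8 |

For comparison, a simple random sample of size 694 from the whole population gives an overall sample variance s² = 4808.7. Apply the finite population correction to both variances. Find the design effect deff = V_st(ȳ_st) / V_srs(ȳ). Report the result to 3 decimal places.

deff ≈ 0.902

V̂(ȳ_st) = Σ W_h² (1 − n_h/N_h) s_h²/n_h, with W_h = N_h/N and N = 5100:
  stratum Q1: (500/5100)²·(1 − 119/500)·51.1²/119 = 0.160712
  stratum Q2: (2150/5100)²·(1 − 403/2150)·67.4²/403 = 1.62782
  stratum Q3: (1400/5100)²·(1 − 92/1400)·55.4²/92 = 2.3487
  stratum Q4: (1050/5100)²·(1 − 80/1050)·50.8²/80 = 1.26316
V_st = 5.40039
V_srs = (1 − 694/5100)·4808.7/694 = 5.98608
deff = V_st / V_srs = 5.40039/5.98608 = 0.9022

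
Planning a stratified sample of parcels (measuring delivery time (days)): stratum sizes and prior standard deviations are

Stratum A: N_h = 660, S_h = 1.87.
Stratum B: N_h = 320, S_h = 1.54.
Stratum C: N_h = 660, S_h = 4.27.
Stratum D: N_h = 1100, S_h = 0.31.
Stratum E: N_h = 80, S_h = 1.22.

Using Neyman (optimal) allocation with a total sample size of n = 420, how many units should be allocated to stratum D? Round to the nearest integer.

Neyman allocation: n_h = n · N_h S_h / Σ N_i S_i, with n = 420.
  stratum A: N_h·S_h = 660·1.87 = 1234.20
  stratum B: N_h·S_h = 320·1.54 = 492.80
  stratum C: N_h·S_h = 660·4.27 = 2818.20
  stratum D: N_h·S_h = 1100·0.31 = 341.00
  stratum E: N_h·S_h = 80·1.22 = 97.60
Σ N_h S_h = 4983.80
n for stratum D = 420·341.00/4983.80 = 28.737 → 29

29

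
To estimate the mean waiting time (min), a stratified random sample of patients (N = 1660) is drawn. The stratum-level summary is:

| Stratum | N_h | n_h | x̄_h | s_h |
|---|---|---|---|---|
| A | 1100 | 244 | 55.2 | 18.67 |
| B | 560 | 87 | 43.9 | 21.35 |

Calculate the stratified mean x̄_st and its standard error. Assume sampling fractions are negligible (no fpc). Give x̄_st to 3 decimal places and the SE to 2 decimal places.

x̄_st ≈ 51.388, SE ≈ 1.11

x̄_st = Σ W_h x̄_h = (1100·55.2 + 560·43.9)/1660 = 51.38795
V̂(x̄_st) = Σ W_h² s_h²/n_h, with W_h = N_h/N and N = 1660:
  stratum A: (1100/1660)²·18.67²/244 = 0.627289
  stratum B: (560/1660)²·21.35²/87 = 0.596261
V̂(x̄_st) = 1.22355
SE(x̄_st) = √1.22355 = 1.10614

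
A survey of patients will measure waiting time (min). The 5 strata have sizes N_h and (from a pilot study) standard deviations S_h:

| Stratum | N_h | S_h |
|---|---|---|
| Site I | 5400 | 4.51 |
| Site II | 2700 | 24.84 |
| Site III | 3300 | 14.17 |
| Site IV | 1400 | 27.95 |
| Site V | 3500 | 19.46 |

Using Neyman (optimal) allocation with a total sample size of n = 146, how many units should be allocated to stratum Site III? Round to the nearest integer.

28

Neyman allocation: n_h = n · N_h S_h / Σ N_i S_i, with n = 146.
  stratum Site I: N_h·S_h = 5400·4.51 = 24354.00
  stratum Site II: N_h·S_h = 2700·24.84 = 67068.00
  stratum Site III: N_h·S_h = 3300·14.17 = 46761.00
  stratum Site IV: N_h·S_h = 1400·27.95 = 39130.00
  stratum Site V: N_h·S_h = 3500·19.46 = 68110.00
Σ N_h S_h = 245423.00
n for stratum Site III = 146·46761.00/245423.00 = 27.818 → 28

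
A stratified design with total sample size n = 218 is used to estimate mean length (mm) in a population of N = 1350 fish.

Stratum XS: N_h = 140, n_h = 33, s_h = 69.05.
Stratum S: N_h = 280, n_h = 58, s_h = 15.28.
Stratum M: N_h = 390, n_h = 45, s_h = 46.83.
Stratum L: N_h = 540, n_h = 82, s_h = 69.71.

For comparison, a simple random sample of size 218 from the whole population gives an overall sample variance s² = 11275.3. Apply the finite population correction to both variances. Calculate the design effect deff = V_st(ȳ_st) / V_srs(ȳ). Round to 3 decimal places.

deff ≈ 0.299

V̂(ȳ_st) = Σ W_h² (1 − n_h/N_h) s_h²/n_h, with W_h = N_h/N and N = 1350:
  stratum XS: (140/1350)²·(1 − 33/140)·69.05²/33 = 1.18757
  stratum S: (280/1350)²·(1 − 58/280)·15.28²/58 = 0.137297
  stratum M: (390/1350)²·(1 − 45/390)·46.83²/45 = 3.59792
  stratum L: (540/1350)²·(1 − 82/540)·69.71²/82 = 8.04207
V_st = 12.9649
V_srs = (1 − 218/1350)·11275.3/218 = 43.3695
deff = V_st / V_srs = 12.9649/43.3695 = 0.2989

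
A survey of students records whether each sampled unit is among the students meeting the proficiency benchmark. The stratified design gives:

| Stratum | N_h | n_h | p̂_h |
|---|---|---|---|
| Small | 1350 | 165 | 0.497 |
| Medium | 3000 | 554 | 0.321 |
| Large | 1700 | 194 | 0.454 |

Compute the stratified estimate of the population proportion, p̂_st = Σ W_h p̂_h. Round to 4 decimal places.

N = 6050; stratum weights W_h = N_h/N.
p̂_st = Σ W_h p̂_h = (1350·0.497 + 3000·0.321 + 1700·0.454)/6050 = 0.39764

p̂_st ≈ 0.3976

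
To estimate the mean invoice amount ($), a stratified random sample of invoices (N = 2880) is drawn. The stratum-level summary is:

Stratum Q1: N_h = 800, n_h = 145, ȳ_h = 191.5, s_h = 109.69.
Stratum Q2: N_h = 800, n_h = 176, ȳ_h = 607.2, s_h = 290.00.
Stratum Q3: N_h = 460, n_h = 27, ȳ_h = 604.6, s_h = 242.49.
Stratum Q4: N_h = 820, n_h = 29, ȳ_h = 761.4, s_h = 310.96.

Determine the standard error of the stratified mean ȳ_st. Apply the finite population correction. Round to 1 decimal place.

V̂(ȳ_st) = Σ W_h² (1 − n_h/N_h) s_h²/n_h, with W_h = N_h/N and N = 2880:
  stratum Q1: (800/2880)²·(1 − 145/800)·109.69²/145 = 5.24219
  stratum Q2: (800/2880)²·(1 − 176/800)·290.00²/176 = 28.7589
  stratum Q3: (460/2880)²·(1 − 27/460)·242.49²/27 = 52.2979
  stratum Q4: (820/2880)²·(1 − 29/820)·310.96²/29 = 260.745
V̂(ȳ_st) = 347.044
SE(ȳ_st) = √347.044 = 18.6291

SE(ȳ_st) ≈ 18.6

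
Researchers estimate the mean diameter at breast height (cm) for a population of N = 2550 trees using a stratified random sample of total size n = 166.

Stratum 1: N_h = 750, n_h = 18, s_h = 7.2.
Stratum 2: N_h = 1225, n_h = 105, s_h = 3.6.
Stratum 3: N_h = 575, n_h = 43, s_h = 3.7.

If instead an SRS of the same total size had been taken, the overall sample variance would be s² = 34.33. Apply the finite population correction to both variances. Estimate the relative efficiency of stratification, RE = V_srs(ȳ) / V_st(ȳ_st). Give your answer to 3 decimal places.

RE ≈ 0.680

V̂(ȳ_st) = Σ W_h² (1 − n_h/N_h) s_h²/n_h, with W_h = N_h/N and N = 2550:
  stratum 1: (750/2550)²·(1 − 18/750)·7.2²/18 = 0.243156
  stratum 2: (1225/2550)²·(1 − 105/1225)·3.6²/105 = 0.0260429
  stratum 3: (575/2550)²·(1 − 43/575)·3.7²/43 = 0.0149773
V_st = 0.284176
V_srs = (1 − 166/2550)·34.33/166 = 0.193344
Relative efficiency = V_srs / V_st = 0.193344/0.284176 = 0.6804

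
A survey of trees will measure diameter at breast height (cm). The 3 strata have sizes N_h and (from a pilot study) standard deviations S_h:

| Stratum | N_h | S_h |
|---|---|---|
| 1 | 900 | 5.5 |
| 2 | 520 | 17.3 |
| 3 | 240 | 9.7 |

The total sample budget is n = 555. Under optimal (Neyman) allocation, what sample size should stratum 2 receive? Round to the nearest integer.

307

Neyman allocation: n_h = n · N_h S_h / Σ N_i S_i, with n = 555.
  stratum 1: N_h·S_h = 900·5.5 = 4950.00
  stratum 2: N_h·S_h = 520·17.3 = 8996.00
  stratum 3: N_h·S_h = 240·9.7 = 2328.00
Σ N_h S_h = 16274.00
n for stratum 2 = 555·8996.00/16274.00 = 306.795 → 307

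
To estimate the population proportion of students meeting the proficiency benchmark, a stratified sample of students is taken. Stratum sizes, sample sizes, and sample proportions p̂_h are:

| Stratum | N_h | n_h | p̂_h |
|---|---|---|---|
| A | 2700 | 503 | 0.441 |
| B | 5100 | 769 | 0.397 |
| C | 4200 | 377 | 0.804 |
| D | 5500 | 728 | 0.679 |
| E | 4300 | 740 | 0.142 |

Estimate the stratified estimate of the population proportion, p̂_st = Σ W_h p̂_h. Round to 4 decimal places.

N = 21800; stratum weights W_h = N_h/N.
p̂_st = Σ W_h p̂_h = (2700·0.441 + 5100·0.397 + 4200·0.804 + 5500·0.679 + 4300·0.142)/21800 = 0.50171

p̂_st ≈ 0.5017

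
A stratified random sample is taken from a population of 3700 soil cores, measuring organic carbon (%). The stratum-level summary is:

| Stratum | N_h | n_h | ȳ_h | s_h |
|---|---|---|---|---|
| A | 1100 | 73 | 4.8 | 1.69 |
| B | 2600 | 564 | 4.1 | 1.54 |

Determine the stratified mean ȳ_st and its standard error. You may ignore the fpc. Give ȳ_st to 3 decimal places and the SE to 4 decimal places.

ȳ_st ≈ 4.308, SE ≈ 0.0744

ȳ_st = Σ W_h ȳ_h = (1100·4.8 + 2600·4.1)/3700 = 4.30811
V̂(ȳ_st) = Σ W_h² s_h²/n_h, with W_h = N_h/N and N = 3700:
  stratum A: (1100/3700)²·1.69²/73 = 0.00345806
  stratum B: (2600/3700)²·1.54²/564 = 0.00207637
V̂(ȳ_st) = 0.00553443
SE(ȳ_st) = √0.00553443 = 0.0743938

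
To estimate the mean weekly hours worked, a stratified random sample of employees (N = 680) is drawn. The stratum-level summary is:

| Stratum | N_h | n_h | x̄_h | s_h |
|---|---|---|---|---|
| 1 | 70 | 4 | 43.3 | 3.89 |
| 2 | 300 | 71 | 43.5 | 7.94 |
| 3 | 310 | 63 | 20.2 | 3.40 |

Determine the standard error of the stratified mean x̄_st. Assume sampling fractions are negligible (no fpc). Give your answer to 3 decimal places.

SE(x̄_st) ≈ 0.501

V̂(x̄_st) = Σ W_h² s_h²/n_h, with W_h = N_h/N and N = 680:
  stratum 1: (70/680)²·3.89²/4 = 0.0400883
  stratum 2: (300/680)²·7.94²/71 = 0.172825
  stratum 3: (310/680)²·3.40²/63 = 0.0381349
V̂(x̄_st) = 0.251049
SE(x̄_st) = √0.251049 = 0.501047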